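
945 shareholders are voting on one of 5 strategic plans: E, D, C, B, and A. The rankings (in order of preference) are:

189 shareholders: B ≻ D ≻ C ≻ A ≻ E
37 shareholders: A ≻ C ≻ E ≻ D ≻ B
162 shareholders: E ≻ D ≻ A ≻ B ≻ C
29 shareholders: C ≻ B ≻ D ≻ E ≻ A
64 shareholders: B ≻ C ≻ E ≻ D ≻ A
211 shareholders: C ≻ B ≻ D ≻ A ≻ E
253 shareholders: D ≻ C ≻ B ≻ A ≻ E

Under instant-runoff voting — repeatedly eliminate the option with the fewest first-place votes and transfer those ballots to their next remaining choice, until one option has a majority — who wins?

Round 1: E 162, D 253, C 240, B 253, A 37. Eliminate A.
Round 2: E 162, D 253, C 277, B 253. Eliminate E.
Round 3: D 415, C 277, B 253. Eliminate B.
Round 4: D 604, C 341. D has a majority.

D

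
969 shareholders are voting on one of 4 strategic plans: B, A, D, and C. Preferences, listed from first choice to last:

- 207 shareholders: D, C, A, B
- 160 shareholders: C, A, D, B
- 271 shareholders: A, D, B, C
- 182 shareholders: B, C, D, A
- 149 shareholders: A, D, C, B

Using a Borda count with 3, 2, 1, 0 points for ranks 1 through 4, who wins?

D

B: 207·0 + 160·0 + 271·1 + 182·3 + 149·0 = 817
A: 207·1 + 160·2 + 271·3 + 182·0 + 149·3 = 1787
D: 207·3 + 160·1 + 271·2 + 182·1 + 149·2 = 1803
C: 207·2 + 160·3 + 271·0 + 182·2 + 149·1 = 1407
D has the highest Borda score (1803).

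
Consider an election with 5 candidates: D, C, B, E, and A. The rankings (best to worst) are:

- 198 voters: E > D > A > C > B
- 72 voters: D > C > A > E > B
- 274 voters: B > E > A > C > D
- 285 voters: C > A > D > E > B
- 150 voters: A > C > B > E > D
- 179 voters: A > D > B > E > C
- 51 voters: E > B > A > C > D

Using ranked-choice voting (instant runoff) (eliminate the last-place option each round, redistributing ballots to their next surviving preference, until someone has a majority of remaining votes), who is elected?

Round 1: D 72, C 285, B 274, E 249, A 329. Eliminate D.
Round 2: C 357, B 274, E 249, A 329. Eliminate E.
Round 3: C 357, B 325, A 527. Eliminate B.
Round 4: C 357, A 852. A has a majority.

A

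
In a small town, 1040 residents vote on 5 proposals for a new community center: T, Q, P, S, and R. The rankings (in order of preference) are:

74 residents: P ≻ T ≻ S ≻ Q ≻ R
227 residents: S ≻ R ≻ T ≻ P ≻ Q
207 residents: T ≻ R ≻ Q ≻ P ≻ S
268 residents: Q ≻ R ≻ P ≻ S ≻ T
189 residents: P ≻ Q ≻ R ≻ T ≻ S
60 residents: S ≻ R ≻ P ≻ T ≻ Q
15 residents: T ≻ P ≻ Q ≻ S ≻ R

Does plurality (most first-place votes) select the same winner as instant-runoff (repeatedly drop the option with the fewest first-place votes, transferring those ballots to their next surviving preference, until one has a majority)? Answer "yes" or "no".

no

Plurality — first-place votes: T 222, Q 268, P 263, S 287, R 0. Winner: S.
Instant-runoff — R1 T 222, Q 268, P 263, S 287, R 0 (R out); R2 T 222, Q 268, P 263, S 287 (T out); R3 Q 475, P 278, S 287 (P out); R4 Q 679, S 361 (Q winner). Winner: Q.
The two methods disagree.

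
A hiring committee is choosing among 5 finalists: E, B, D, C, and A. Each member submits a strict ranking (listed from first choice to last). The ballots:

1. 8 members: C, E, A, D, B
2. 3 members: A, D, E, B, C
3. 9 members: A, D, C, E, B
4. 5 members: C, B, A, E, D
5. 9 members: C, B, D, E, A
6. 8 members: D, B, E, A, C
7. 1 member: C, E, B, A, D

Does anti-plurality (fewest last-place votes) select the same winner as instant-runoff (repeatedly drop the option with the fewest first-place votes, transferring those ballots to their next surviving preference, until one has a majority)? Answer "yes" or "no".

no

Anti-plurality — last-place votes: E 0, B 17, D 6, C 11, A 9. Winner: E.
Instant-runoff — R1 E 0, B 0, D 8, C 23, A 12 (C winner). Winner: C.
The two methods disagree.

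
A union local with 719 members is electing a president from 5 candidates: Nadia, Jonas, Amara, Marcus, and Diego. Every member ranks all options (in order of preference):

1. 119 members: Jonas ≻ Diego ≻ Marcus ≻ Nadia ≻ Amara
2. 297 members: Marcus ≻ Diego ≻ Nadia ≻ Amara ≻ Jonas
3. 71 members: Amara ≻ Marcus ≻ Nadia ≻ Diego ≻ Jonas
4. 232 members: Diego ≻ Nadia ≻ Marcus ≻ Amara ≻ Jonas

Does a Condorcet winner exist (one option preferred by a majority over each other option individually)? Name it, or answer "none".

Marcus

Marcus vs Nadia: 487–232 for Marcus.
Marcus vs Jonas: 600–119 for Marcus.
Marcus vs Amara: 648–71 for Marcus.
Marcus vs Diego: 368–351 for Marcus.
Marcus beats every other option head-to-head.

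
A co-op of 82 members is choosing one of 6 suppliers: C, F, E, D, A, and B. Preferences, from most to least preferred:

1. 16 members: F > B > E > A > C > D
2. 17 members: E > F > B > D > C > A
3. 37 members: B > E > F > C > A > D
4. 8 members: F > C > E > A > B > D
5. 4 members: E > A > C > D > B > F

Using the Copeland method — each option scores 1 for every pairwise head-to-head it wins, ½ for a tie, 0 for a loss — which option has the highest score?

B

C: beats D and A; loses to F, E, and B → score 2.
F: beats C, D, and A; ties B; loses to E → score 3.5.
E: beats C, F, D, and A; loses to B → score 4.
D: loses to C, F, E, A, and B → score 0.
A: beats D; loses to C, F, E, and B → score 1.
B: beats C, E, D, and A; ties F → score 4.5.
B has the best pairwise record.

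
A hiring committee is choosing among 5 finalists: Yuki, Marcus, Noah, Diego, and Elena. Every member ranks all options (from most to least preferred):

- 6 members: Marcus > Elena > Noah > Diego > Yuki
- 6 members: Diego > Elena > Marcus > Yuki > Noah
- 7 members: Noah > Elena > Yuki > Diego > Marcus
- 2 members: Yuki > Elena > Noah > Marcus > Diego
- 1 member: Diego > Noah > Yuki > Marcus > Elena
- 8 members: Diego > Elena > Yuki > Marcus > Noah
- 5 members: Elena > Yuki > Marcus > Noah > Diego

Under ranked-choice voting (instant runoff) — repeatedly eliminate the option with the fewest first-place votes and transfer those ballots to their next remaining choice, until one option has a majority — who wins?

Round 1: Yuki 2, Marcus 6, Noah 7, Diego 15, Elena 5. Eliminate Yuki.
Round 2: Marcus 6, Noah 7, Diego 15, Elena 7. Eliminate Marcus.
Round 3: Noah 7, Diego 15, Elena 13. Eliminate Noah.
Round 4: Diego 15, Elena 20. Elena has a majority.

Elena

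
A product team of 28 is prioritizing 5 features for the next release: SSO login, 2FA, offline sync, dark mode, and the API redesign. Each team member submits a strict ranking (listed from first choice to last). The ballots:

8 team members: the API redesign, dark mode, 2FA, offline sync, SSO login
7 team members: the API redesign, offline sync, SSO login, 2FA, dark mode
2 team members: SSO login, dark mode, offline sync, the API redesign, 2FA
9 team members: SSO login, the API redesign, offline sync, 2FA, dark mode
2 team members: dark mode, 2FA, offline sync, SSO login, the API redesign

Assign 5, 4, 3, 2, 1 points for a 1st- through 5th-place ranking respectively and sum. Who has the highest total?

SSO login: 8·1 + 7·3 + 2·5 + 9·5 + 2·2 = 88
2FA: 8·3 + 7·2 + 2·1 + 9·2 + 2·4 = 66
offline sync: 8·2 + 7·4 + 2·3 + 9·3 + 2·3 = 83
dark mode: 8·4 + 7·1 + 2·4 + 9·1 + 2·5 = 66
the API redesign: 8·5 + 7·5 + 2·2 + 9·4 + 2·1 = 117
the API redesign has the highest Borda score (117).

the API redesign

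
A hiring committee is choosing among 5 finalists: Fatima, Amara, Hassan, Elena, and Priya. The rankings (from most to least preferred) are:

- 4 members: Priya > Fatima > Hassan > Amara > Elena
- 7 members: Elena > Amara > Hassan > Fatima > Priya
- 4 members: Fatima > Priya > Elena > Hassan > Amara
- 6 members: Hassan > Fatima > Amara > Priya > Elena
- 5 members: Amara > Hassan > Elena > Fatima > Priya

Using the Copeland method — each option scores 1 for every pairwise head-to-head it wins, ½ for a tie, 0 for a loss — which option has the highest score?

Fatima: beats Amara, Elena, and Priya; loses to Hassan → score 3.
Amara: beats Elena and Priya; loses to Fatima and Hassan → score 2.
Hassan: beats Fatima, Amara, Elena, and Priya → score 4.
Elena: loses to Fatima, Amara, Hassan, and Priya → score 0.
Priya: beats Elena; loses to Fatima, Amara, and Hassan → score 1.
Hassan has the best pairwise record.

Hassan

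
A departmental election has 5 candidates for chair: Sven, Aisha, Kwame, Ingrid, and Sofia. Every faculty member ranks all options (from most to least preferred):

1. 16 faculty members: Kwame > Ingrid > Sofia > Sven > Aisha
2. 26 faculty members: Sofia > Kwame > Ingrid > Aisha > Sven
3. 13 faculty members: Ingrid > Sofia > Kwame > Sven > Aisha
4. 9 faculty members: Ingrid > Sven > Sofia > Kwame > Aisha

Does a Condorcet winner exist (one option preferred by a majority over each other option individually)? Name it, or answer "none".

none

Checking pairwise contests:
Kwame beats Sven 55–9.
Sven beats Aisha 38–26.
Sofia beats Kwame 48–16.
Kwame beats Ingrid 42–22.
Ingrid beats Sofia 38–26.
Every option loses at least one head-to-head, so there is no Condorcet winner.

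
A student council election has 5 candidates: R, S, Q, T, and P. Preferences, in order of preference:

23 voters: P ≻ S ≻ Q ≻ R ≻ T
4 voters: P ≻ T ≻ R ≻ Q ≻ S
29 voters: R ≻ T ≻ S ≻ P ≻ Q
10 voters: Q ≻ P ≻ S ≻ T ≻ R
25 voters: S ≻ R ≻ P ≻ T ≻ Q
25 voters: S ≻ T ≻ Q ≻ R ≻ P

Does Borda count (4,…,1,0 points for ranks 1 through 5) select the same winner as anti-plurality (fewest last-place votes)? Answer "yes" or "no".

yes

Borda — scores: R 247, S 347, Q 140, T 209, P 217. Winner: S.
Anti-plurality — last-place votes: R 10, S 4, Q 54, T 23, P 25. Winner: S.
The two methods agree.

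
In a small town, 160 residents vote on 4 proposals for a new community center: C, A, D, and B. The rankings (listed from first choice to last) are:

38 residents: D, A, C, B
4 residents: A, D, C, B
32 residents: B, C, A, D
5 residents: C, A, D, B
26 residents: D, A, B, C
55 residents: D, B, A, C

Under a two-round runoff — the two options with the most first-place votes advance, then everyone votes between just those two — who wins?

D

Round 1 first-place votes: C 5, A 4, D 119, B 32.
D and B advance.
Runoff: D is preferred to B by 128 voters; B by 32.
D wins the runoff.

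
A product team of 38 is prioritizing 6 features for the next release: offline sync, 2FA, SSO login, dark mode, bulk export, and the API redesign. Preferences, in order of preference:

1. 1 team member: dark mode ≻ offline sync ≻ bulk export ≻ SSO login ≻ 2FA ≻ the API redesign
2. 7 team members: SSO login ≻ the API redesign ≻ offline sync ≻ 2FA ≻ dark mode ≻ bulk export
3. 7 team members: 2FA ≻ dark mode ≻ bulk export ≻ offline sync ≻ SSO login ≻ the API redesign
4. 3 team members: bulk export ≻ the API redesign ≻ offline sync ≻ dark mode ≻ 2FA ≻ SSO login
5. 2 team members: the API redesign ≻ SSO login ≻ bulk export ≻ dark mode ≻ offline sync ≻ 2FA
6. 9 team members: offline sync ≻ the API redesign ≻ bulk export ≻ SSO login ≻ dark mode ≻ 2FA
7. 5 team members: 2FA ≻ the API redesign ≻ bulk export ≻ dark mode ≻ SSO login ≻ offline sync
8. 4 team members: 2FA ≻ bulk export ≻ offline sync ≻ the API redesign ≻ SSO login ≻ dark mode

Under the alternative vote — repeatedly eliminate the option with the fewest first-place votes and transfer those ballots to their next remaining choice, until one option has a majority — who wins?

offline sync

Round 1: offline sync 9, 2FA 16, SSO login 7, dark mode 1, bulk export 3, the API redesign 2. Eliminate dark mode.
Round 2: offline sync 10, 2FA 16, SSO login 7, bulk export 3, the API redesign 2. Eliminate the API redesign.
Round 3: offline sync 10, 2FA 16, SSO login 9, bulk export 3. Eliminate bulk export.
Round 4: offline sync 13, 2FA 16, SSO login 9. Eliminate SSO login.
Round 5: offline sync 22, 2FA 16. Offline sync has a majority.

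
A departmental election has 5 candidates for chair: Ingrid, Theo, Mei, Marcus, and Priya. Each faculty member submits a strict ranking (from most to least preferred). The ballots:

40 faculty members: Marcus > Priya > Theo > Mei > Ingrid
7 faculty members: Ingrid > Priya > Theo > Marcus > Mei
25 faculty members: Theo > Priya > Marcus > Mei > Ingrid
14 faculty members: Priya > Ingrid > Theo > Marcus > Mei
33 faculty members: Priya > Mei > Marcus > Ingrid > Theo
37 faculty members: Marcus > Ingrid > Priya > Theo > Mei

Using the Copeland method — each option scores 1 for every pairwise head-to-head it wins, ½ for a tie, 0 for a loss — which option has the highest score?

Ingrid: beats Theo; loses to Mei, Marcus, and Priya → score 1.
Theo: beats Mei; loses to Ingrid, Marcus, and Priya → score 1.
Mei: beats Ingrid; loses to Theo, Marcus, and Priya → score 1.
Marcus: beats Ingrid, Theo, and Mei; loses to Priya → score 3.
Priya: beats Ingrid, Theo, Mei, and Marcus → score 4.
Priya has the best pairwise record.

Priya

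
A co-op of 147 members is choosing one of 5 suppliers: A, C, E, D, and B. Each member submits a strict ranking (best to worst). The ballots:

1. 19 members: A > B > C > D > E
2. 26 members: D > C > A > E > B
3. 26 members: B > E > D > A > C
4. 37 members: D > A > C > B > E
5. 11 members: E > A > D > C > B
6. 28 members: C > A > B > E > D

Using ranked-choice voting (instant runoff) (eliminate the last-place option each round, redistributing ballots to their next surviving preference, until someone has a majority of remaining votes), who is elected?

D

Round 1: A 19, C 28, E 11, D 63, B 26. Eliminate E.
Round 2: A 30, C 28, D 63, B 26. Eliminate B.
Round 3: A 30, C 28, D 89. D has a majority.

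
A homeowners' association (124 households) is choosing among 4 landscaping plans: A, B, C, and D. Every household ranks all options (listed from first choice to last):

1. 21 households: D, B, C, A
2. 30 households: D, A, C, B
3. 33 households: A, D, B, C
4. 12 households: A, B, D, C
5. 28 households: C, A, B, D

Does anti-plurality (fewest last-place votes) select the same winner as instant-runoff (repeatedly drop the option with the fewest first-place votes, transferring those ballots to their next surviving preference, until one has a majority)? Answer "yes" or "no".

yes

Anti-plurality — last-place votes: A 21, B 30, C 45, D 28. Winner: A.
Instant-runoff — R1 A 45, B 0, C 28, D 51 (B out); R2 A 45, C 28, D 51 (C out); R3 A 73, D 51 (A winner). Winner: A.
The two methods agree.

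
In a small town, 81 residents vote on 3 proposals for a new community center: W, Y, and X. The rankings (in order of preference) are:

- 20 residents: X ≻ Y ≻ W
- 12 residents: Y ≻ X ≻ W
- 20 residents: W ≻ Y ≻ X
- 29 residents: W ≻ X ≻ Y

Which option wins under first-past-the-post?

W

First-place votes: W 49, Y 12, X 20.
W has the most first-place votes.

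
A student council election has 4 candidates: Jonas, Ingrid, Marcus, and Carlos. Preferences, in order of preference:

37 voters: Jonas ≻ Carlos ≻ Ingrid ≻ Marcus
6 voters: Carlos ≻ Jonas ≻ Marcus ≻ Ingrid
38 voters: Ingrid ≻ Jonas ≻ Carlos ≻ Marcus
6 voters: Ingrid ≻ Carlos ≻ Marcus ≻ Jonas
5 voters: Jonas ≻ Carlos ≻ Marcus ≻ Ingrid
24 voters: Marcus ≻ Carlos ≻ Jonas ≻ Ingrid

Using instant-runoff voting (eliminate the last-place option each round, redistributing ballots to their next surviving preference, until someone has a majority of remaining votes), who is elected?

Jonas

Round 1: Jonas 42, Ingrid 44, Marcus 24, Carlos 6. Eliminate Carlos.
Round 2: Jonas 48, Ingrid 44, Marcus 24. Eliminate Marcus.
Round 3: Jonas 72, Ingrid 44. Jonas has a majority.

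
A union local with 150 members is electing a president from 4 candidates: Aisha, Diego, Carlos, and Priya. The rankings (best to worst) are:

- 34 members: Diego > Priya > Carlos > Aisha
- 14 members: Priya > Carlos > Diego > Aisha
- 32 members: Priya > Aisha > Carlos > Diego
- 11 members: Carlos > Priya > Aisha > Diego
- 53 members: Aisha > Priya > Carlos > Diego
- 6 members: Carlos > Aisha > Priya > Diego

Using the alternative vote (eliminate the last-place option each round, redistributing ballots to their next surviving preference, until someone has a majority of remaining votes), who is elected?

Round 1: Aisha 53, Diego 34, Carlos 17, Priya 46. Eliminate Carlos.
Round 2: Aisha 59, Diego 34, Priya 57. Eliminate Diego.
Round 3: Aisha 59, Priya 91. Priya has a majority.

Priya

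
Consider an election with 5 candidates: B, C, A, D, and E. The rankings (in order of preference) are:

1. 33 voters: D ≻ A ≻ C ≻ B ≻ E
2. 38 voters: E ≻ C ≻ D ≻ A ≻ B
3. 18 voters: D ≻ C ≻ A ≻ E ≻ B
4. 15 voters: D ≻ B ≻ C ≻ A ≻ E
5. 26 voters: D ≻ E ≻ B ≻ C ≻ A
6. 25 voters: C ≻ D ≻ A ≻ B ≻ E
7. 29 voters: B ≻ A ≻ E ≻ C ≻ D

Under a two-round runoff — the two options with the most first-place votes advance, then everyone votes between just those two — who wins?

D

Round 1 first-place votes: B 29, C 25, A 0, D 92, E 38.
D and E advance.
Runoff: D is preferred to E by 117 voters; E by 67.
D wins the runoff.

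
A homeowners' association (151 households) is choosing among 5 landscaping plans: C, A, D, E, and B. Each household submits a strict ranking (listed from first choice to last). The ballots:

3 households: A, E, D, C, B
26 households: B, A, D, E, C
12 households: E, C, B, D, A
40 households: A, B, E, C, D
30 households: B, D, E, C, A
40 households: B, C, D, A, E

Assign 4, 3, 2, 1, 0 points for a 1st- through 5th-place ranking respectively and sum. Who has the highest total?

B

C: 3·1 + 26·0 + 12·3 + 40·1 + 30·1 + 40·3 = 229
A: 3·4 + 26·3 + 12·0 + 40·4 + 30·0 + 40·1 = 290
D: 3·2 + 26·2 + 12·1 + 40·0 + 30·3 + 40·2 = 240
E: 3·3 + 26·1 + 12·4 + 40·2 + 30·2 + 40·0 = 223
B: 3·0 + 26·4 + 12·2 + 40·3 + 30·4 + 40·4 = 528
B has the highest Borda score (528).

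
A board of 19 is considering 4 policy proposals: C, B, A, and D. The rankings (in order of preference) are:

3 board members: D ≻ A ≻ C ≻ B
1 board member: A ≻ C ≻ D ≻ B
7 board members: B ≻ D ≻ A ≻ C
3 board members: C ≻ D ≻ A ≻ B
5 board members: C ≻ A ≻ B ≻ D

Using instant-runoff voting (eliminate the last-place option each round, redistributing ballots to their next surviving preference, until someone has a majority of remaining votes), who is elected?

C

Round 1: C 8, B 7, A 1, D 3. Eliminate A.
Round 2: C 9, B 7, D 3. Eliminate D.
Round 3: C 12, B 7. C has a majority.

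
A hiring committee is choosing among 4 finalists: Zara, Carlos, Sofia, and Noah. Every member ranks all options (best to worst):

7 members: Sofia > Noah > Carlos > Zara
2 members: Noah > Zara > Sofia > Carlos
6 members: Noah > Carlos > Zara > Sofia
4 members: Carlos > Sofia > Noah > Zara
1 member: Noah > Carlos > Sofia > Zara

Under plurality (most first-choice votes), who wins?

First-place votes: Zara 0, Carlos 4, Sofia 7, Noah 9.
Noah has the most first-place votes.

Noah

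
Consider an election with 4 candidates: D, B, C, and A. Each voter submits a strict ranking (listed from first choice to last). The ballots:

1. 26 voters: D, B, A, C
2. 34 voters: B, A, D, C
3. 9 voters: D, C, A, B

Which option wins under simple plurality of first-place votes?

First-place votes: D 35, B 34, C 0, A 0.
D has the most first-place votes.

D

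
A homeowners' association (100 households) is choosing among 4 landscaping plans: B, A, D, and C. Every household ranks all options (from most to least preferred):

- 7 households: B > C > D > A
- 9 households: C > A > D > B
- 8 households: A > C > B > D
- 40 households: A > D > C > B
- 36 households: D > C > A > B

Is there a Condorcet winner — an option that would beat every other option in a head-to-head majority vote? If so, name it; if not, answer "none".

Checking pairwise contests:
A beats B 93–7.
C beats A 52–48.
A beats D 57–43.
D beats C 76–24.
Every option loses at least one head-to-head, so there is no Condorcet winner.

none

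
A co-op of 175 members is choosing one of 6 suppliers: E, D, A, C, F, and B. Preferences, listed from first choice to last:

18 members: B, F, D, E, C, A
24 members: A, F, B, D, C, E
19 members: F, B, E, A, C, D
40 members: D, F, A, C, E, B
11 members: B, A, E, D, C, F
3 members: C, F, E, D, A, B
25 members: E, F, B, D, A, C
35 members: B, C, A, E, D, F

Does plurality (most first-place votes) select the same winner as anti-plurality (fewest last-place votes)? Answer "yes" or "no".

Plurality — first-place votes: E 25, D 40, A 24, C 3, F 19, B 64. Winner: B.
Anti-plurality — last-place votes: E 24, D 19, A 18, C 25, F 46, B 43. Winner: A.
The two methods disagree.

no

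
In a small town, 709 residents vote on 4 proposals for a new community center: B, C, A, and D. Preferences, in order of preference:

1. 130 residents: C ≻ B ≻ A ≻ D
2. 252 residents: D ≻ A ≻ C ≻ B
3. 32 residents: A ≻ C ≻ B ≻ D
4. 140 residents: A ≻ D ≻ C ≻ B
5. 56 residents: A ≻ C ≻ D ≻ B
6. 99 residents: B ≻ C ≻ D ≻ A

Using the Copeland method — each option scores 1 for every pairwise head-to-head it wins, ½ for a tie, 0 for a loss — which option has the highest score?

B: loses to C, A, and D → score 0.
C: beats B; loses to A and D → score 1.
A: beats B, C, and D → score 3.
D: beats B and C; loses to A → score 2.
A has the best pairwise record.

A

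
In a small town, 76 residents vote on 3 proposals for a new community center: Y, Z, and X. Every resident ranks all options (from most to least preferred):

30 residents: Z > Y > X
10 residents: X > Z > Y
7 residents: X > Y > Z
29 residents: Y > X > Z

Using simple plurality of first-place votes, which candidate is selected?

Z

First-place votes: Y 29, Z 30, X 17.
Z has the most first-place votes.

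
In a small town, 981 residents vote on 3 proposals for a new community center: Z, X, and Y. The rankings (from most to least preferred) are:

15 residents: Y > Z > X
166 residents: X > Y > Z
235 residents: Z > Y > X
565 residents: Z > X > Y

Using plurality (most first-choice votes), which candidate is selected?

Z

First-place votes: Z 800, X 166, Y 15.
Z has the most first-place votes.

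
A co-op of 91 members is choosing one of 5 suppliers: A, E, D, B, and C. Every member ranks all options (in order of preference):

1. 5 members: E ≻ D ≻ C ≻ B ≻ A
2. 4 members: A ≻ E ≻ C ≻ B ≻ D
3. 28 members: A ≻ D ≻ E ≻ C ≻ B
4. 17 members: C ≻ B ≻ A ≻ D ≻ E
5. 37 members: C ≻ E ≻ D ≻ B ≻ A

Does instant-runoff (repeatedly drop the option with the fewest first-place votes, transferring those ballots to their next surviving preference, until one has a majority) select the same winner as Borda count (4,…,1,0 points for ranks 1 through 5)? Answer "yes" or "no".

yes

Instant-runoff — R1 A 32, E 5, D 0, B 0, C 54 (C winner). Winner: C.
Borda — scores: A 162, E 199, D 190, B 97, C 262. Winner: C.
The two methods agree.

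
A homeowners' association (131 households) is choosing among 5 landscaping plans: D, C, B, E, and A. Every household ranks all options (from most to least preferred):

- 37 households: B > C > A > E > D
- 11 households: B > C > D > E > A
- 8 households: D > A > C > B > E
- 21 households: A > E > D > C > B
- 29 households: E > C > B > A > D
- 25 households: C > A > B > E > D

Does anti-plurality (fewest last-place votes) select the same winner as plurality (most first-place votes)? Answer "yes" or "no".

Anti-plurality — last-place votes: D 91, C 0, B 21, E 8, A 11. Winner: C.
Plurality — first-place votes: D 8, C 25, B 48, E 29, A 21. Winner: B.
The two methods disagree.

no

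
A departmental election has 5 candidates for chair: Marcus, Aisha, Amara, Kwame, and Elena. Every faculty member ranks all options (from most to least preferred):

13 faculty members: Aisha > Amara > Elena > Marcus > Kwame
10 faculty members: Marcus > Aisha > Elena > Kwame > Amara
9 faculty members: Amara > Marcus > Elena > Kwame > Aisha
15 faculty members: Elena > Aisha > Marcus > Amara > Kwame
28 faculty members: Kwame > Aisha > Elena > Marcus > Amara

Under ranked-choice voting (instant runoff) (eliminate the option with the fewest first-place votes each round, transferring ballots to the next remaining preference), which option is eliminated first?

Amara

Round 1: Marcus 10, Aisha 13, Amara 9, Kwame 28, Elena 15. Eliminate Amara.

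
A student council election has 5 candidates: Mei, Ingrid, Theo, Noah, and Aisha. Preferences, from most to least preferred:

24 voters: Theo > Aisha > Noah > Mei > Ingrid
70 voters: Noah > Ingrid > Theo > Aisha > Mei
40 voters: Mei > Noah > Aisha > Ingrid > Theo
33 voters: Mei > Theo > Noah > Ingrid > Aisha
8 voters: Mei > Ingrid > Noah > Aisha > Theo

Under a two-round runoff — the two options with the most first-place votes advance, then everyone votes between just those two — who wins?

Round 1 first-place votes: Mei 81, Ingrid 0, Theo 24, Noah 70, Aisha 0.
Mei and Noah advance.
Runoff: Mei is preferred to Noah by 81 voters; Noah by 94.
Noah wins the runoff.

Noah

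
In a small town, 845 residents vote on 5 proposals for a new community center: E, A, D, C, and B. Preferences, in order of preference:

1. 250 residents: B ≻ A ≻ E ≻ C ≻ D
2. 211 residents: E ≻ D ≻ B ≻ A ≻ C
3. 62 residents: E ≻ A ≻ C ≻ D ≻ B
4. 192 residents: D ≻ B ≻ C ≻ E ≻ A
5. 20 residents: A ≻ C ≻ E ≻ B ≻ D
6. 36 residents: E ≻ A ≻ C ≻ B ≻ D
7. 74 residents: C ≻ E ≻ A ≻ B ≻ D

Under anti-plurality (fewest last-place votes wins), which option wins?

E

Last-place votes: E 0, A 192, D 380, C 211, B 62.
E is ranked last by the fewest voters, so E wins.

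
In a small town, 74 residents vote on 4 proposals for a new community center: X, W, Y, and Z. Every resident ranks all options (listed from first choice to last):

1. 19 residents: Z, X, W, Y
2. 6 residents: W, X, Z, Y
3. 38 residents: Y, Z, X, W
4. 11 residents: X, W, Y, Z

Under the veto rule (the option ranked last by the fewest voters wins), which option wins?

Last-place votes: X 0, W 38, Y 25, Z 11.
X is ranked last by the fewest voters, so X wins.

X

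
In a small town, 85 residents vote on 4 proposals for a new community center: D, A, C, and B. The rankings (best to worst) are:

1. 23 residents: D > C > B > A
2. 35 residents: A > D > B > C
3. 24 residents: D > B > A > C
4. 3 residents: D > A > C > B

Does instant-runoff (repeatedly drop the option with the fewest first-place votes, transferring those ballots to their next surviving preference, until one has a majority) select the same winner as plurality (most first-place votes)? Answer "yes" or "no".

Instant-runoff — R1 D 50, A 35, C 0, B 0 (D winner). Winner: D.
Plurality — first-place votes: D 50, A 35, C 0, B 0. Winner: D.
The two methods agree.

yes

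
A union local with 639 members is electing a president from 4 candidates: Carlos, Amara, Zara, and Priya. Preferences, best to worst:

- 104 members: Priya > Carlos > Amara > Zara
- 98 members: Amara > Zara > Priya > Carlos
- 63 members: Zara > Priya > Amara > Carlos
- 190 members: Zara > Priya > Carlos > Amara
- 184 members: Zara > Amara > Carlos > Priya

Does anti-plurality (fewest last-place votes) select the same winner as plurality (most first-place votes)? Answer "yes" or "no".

Anti-plurality — last-place votes: Carlos 161, Amara 190, Zara 104, Priya 184. Winner: Zara.
Plurality — first-place votes: Carlos 0, Amara 98, Zara 437, Priya 104. Winner: Zara.
The two methods agree.

yes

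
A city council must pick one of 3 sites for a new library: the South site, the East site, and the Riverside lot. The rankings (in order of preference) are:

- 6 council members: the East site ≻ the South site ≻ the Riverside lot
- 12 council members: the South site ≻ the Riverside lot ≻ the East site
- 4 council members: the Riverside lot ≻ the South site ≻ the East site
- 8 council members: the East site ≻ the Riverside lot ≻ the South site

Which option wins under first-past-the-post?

First-place votes: the South site 12, the East site 14, the Riverside lot 4.
the East site has the most first-place votes.

the East site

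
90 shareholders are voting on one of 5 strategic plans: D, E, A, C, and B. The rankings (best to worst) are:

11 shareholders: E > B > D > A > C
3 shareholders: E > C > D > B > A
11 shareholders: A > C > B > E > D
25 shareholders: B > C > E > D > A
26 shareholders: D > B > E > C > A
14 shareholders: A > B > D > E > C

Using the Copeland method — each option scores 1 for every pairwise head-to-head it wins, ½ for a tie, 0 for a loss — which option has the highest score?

B

D: beats A and C; loses to E and B → score 2.
E: beats D, A, and C; loses to B → score 3.
A: loses to D, E, C, and B → score 0.
C: beats A; loses to D, E, and B → score 1.
B: beats D, E, A, and C → score 4.
B has the best pairwise record.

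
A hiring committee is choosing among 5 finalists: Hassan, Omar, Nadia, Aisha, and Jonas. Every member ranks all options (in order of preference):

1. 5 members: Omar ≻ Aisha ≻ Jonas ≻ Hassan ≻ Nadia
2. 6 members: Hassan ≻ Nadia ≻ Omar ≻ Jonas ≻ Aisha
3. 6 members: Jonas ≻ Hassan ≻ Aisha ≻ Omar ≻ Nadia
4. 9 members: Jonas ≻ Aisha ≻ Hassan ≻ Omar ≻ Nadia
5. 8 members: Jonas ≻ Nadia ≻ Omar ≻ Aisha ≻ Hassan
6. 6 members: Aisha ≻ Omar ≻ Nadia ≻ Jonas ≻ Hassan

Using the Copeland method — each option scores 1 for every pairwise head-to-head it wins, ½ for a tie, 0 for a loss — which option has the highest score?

Jonas

Hassan: beats Omar and Nadia; loses to Aisha and Jonas → score 2.
Omar: beats Nadia; loses to Hassan, Aisha, and Jonas → score 1.
Nadia: loses to Hassan, Omar, Aisha, and Jonas → score 0.
Aisha: beats Hassan, Omar, and Nadia; loses to Jonas → score 3.
Jonas: beats Hassan, Omar, Nadia, and Aisha → score 4.
Jonas has the best pairwise record.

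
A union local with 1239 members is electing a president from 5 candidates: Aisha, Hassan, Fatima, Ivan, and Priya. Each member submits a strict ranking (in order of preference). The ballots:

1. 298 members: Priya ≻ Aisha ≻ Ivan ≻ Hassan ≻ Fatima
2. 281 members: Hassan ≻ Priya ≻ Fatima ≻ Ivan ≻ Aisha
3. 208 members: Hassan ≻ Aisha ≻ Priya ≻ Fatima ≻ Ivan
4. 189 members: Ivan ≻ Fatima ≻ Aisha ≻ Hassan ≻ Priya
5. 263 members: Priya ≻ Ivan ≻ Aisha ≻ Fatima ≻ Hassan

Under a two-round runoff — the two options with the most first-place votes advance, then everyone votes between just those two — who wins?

Round 1 first-place votes: Aisha 0, Hassan 489, Fatima 0, Ivan 189, Priya 561.
Priya and Hassan advance.
Runoff: Priya is preferred to Hassan by 561 voters; Hassan by 678.
Hassan wins the runoff.

Hassan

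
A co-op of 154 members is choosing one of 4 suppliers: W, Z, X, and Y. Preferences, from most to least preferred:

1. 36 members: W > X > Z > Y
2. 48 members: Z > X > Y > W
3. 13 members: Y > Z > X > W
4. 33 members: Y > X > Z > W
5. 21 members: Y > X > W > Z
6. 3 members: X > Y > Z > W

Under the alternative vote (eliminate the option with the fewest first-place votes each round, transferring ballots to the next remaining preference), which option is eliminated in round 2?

Round 1: W 36, Z 48, X 3, Y 67. Eliminate X.
Round 2: W 36, Z 48, Y 70. Eliminate W.

W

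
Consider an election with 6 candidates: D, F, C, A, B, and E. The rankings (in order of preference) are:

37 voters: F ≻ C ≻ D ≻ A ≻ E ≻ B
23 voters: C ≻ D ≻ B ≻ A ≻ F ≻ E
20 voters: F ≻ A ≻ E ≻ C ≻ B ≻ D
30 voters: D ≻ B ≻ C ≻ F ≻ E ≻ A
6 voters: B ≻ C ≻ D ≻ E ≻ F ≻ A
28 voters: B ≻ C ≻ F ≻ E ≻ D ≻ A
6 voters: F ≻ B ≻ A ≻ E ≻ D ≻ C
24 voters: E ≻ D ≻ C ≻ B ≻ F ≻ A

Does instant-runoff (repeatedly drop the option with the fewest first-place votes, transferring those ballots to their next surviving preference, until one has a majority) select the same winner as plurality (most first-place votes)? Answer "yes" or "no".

yes

Instant-runoff — R1 D 30, F 63, C 23, A 0, B 34, E 24 (A out); R2 D 30, F 63, C 23, B 34, E 24 (C out); R3 D 53, F 63, B 34, E 24 (E out); R4 D 77, F 63, B 34 (B out); R5 D 83, F 91 (F winner). Winner: F.
Plurality — first-place votes: D 30, F 63, C 23, A 0, B 34, E 24. Winner: F.
The two methods agree.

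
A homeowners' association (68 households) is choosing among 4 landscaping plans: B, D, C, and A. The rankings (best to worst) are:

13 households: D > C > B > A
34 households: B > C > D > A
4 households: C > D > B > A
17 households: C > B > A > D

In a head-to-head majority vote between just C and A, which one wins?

Voters preferring C to A: 68; preferring A to C: 0.
C wins the head-to-head.

C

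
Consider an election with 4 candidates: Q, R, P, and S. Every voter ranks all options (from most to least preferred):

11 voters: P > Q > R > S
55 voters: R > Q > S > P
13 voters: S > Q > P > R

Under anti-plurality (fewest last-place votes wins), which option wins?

Q

Last-place votes: Q 0, R 13, P 55, S 11.
Q is ranked last by the fewest voters, so Q wins.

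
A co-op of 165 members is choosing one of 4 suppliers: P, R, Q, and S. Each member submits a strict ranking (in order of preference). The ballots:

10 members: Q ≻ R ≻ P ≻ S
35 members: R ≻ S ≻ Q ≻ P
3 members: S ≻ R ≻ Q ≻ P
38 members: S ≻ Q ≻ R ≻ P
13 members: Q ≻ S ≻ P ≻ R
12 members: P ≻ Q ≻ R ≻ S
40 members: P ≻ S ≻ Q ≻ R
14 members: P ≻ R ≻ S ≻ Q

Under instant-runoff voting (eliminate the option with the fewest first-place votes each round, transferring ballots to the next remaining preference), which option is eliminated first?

Round 1: P 66, R 35, Q 23, S 41. Eliminate Q.

Q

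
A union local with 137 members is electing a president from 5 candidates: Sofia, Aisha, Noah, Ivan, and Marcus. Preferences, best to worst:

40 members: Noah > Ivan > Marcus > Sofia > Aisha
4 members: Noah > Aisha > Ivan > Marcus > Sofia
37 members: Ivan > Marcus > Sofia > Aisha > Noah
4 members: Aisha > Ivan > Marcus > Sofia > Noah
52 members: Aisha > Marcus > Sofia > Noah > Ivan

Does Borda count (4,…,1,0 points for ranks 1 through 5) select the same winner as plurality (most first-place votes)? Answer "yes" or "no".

no

Borda — scores: Sofia 222, Aisha 273, Noah 228, Ivan 288, Marcus 359. Winner: Marcus.
Plurality — first-place votes: Sofia 0, Aisha 56, Noah 44, Ivan 37, Marcus 0. Winner: Aisha.
The two methods disagree.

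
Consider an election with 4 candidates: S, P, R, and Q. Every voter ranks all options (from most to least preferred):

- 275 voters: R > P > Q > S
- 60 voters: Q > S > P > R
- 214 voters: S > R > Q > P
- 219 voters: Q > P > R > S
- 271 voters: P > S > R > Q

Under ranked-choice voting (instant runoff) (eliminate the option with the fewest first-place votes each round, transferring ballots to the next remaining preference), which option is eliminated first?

Round 1: S 214, P 271, R 275, Q 279. Eliminate S.

S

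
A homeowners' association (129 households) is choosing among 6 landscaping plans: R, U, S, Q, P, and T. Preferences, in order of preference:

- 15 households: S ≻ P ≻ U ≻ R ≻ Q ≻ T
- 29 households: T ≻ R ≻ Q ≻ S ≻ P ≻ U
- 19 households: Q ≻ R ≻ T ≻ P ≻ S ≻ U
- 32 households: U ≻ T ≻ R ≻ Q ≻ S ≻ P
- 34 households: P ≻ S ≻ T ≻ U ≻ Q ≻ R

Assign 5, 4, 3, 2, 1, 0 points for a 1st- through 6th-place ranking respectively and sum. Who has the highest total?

R: 15·2 + 29·4 + 19·4 + 32·3 + 34·0 = 318
U: 15·3 + 29·0 + 19·0 + 32·5 + 34·2 = 273
S: 15·5 + 29·2 + 19·1 + 32·1 + 34·4 = 320
Q: 15·1 + 29·3 + 19·5 + 32·2 + 34·1 = 295
P: 15·4 + 29·1 + 19·2 + 32·0 + 34·5 = 297
T: 15·0 + 29·5 + 19·3 + 32·4 + 34·3 = 432
T has the highest Borda score (432).

T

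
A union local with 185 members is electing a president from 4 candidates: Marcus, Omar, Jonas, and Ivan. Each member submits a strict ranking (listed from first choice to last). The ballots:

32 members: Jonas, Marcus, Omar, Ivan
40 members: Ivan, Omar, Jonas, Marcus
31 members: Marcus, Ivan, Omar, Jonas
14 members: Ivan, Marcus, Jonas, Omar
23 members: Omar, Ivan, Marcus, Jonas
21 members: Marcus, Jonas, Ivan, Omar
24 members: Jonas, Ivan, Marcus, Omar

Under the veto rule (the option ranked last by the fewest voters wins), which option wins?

Ivan

Last-place votes: Marcus 40, Omar 59, Jonas 54, Ivan 32.
Ivan is ranked last by the fewest voters, so Ivan wins.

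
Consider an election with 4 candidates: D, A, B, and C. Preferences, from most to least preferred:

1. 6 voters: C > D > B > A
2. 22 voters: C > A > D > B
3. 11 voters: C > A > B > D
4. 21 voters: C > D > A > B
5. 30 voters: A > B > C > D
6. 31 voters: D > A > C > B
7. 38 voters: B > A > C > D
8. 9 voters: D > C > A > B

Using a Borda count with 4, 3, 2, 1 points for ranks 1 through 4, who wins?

D: 6·3 + 22·2 + 11·1 + 21·3 + 30·1 + 31·4 + 38·1 + 9·4 = 364
A: 6·1 + 22·3 + 11·3 + 21·2 + 30·4 + 31·3 + 38·3 + 9·2 = 492
B: 6·2 + 22·1 + 11·2 + 21·1 + 30·3 + 31·1 + 38·4 + 9·1 = 359
C: 6·4 + 22·4 + 11·4 + 21·4 + 30·2 + 31·2 + 38·2 + 9·3 = 465
A has the highest Borda score (492).

A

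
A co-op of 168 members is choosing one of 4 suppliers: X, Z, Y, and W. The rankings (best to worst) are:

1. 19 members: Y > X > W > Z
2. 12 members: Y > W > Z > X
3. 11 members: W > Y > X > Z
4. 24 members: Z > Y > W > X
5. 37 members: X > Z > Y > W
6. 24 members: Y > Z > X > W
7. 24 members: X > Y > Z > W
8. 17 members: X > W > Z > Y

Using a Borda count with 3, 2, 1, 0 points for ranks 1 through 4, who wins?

X: 19·2 + 12·0 + 11·1 + 24·0 + 37·3 + 24·1 + 24·3 + 17·3 = 307
Z: 19·0 + 12·1 + 11·0 + 24·3 + 37·2 + 24·2 + 24·1 + 17·1 = 247
Y: 19·3 + 12·3 + 11·2 + 24·2 + 37·1 + 24·3 + 24·2 + 17·0 = 320
W: 19·1 + 12·2 + 11·3 + 24·1 + 37·0 + 24·0 + 24·0 + 17·2 = 134
Y has the highest Borda score (320).

Y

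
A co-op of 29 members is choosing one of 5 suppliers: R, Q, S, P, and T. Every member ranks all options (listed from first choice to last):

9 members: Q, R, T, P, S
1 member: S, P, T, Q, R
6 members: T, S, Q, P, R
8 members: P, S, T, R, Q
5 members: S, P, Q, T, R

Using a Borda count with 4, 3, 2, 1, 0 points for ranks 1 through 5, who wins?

R: 9·3 + 1·0 + 6·0 + 8·1 + 5·0 = 35
Q: 9·4 + 1·1 + 6·2 + 8·0 + 5·2 = 59
S: 9·0 + 1·4 + 6·3 + 8·3 + 5·4 = 66
P: 9·1 + 1·3 + 6·1 + 8·4 + 5·3 = 65
T: 9·2 + 1·2 + 6·4 + 8·2 + 5·1 = 65
S has the highest Borda score (66).

S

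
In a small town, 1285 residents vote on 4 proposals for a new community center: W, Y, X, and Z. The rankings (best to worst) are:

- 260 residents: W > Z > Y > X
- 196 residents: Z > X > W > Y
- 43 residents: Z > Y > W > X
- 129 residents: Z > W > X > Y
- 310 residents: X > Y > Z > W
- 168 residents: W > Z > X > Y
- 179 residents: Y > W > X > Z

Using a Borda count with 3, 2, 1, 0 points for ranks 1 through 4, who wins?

Z

W: 260·3 + 196·1 + 43·1 + 129·2 + 310·0 + 168·3 + 179·2 = 2139
Y: 260·1 + 196·0 + 43·2 + 129·0 + 310·2 + 168·0 + 179·3 = 1503
X: 260·0 + 196·2 + 43·0 + 129·1 + 310·3 + 168·1 + 179·1 = 1798
Z: 260·2 + 196·3 + 43·3 + 129·3 + 310·1 + 168·2 + 179·0 = 2270
Z has the highest Borda score (2270).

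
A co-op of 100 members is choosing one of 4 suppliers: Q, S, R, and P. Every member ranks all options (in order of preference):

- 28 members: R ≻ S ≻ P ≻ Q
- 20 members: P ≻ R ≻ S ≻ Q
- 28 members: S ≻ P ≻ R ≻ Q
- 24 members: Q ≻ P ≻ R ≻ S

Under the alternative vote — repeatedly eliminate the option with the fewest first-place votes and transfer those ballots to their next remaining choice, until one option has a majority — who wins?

Round 1: Q 24, S 28, R 28, P 20. Eliminate P.
Round 2: Q 24, S 28, R 48. Eliminate Q.
Round 3: S 28, R 72. R has a majority.

R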